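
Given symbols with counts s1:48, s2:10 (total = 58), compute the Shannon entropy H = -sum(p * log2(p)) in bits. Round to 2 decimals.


Computing entropy H = -sum(p_i * log2(p_i)):
  s1: p = 48/58 = 0.8276, -p*log2(p) = 0.2259
  s2: p = 10/58 = 0.1724, -p*log2(p) = 0.4373
H = sum of terms = 0.6632
Rounded to 2 decimals: 0.66

0.66


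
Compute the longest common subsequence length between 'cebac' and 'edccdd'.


DP table for LCS of 'cebac' and 'edccdd':
       e  d  c  c  d  d
    0  0  0  0  0  0  0
  c 0  0  0  1  1  1  1
  e 0  1  1  1  1  1  1
  b 0  1  1  1  1  1  1
  a 0  1  1  1  1  1  1
  c 0  1  1  2  2  2  2
LCS: 'cc'
LCS length = 2

2


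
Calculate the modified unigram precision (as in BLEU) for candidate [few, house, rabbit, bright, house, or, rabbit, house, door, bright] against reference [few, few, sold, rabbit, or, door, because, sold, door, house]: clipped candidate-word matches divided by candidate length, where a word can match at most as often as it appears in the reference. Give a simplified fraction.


Reference word counts: {'because': 1, 'door': 2, 'few': 2, 'house': 1, 'or': 1, 'rabbit': 1, 'sold': 2}
Checking each candidate word (with clipping):
  'few' -> in reference (ref count 2, used 1/2) -> match (matches: 1)
  'house' -> in reference (ref count 1, used 1/1) -> match (matches: 2)
  'rabbit' -> in reference (ref count 1, used 1/1) -> match (matches: 3)
  'bright' -> not in reference -> no match (matches: 3)
  'house' -> ref count 1 already used up (1/1) -> clipped, no match (matches: 3)
  'or' -> in reference (ref count 1, used 1/1) -> match (matches: 4)
  'rabbit' -> ref count 1 already used up (1/1) -> clipped, no match (matches: 4)
  'house' -> ref count 1 already used up (1/1) -> clipped, no match (matches: 4)
  'door' -> in reference (ref count 2, used 1/2) -> match (matches: 5)
  'bright' -> not in reference -> no match (matches: 5)
Clipped matches: 5, Candidate length: 10
Precision = 5/10 = 1/2

1/2


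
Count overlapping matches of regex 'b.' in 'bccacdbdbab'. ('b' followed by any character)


Pattern: b. means 'b' followed by any character.
Scanning 'bccacdbdbab' position-by-position:
  Pos 0: window 'bc' -> MATCH
  Pos 1: window 'cc' -> no
  Pos 2: window 'ca' -> no
  Pos 3: window 'ac' -> no
  Pos 4: window 'cd' -> no
  Pos 5: window 'db' -> no
  Pos 6: window 'bd' -> MATCH
  Pos 7: window 'db' -> no
  Pos 8: window 'ba' -> MATCH
  Pos 9: window 'ab' -> no
  Pos 10: window 'b' -> no
Total matches: 3

3


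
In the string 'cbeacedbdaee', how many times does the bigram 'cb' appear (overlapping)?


Scanning 'cbeacedbdaee' for bigram 'cb':
  Position 0: 'cb' -> MATCH
  Position 1: 'be' -> no
  Position 2: 'ea' -> no
  Position 3: 'ac' -> no
  Position 4: 'ce' -> no
  Position 5: 'ed' -> no
  Position 6: 'db' -> no
  Position 7: 'bd' -> no
  Position 8: 'da' -> no
  Position 9: 'ae' -> no
  Position 10: 'ee' -> no
Total matches: 1

1


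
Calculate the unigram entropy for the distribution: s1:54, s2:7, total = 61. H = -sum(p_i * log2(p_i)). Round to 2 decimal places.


Computing entropy H = -sum(p_i * log2(p_i)):
  s1: p = 54/61 = 0.8852, -p*log2(p) = 0.1557
  s2: p = 7/61 = 0.1148, -p*log2(p) = 0.3584
H = sum of terms = 0.5141
Rounded to 2 decimals: 0.51

0.51


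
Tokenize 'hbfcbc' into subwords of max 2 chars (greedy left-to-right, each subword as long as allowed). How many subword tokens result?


'hbfcbc' has 6 characters.
Chunking with max size 2:
  Chunk 1: 'hb' (positions 0-1)
  Chunk 2: 'fc' (positions 2-3)
  Chunk 3: 'bc' (positions 4-5)
Total chunks: ceil(6 / 2) = 3

3


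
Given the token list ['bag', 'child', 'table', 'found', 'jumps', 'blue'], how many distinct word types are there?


Listing all tokens and tracking unique types:
  Token 1: 'bag' -> NEW (unique so far: 1)
  Token 2: 'child' -> NEW (unique so far: 2)
  Token 3: 'table' -> NEW (unique so far: 3)
  Token 4: 'found' -> NEW (unique so far: 4)
  Token 5: 'jumps' -> NEW (unique so far: 5)
  Token 6: 'blue' -> NEW (unique so far: 6)
Unique types: ('bag', 'blue', 'child', 'found', 'jumps', 'table')
Vocabulary size: 6

6


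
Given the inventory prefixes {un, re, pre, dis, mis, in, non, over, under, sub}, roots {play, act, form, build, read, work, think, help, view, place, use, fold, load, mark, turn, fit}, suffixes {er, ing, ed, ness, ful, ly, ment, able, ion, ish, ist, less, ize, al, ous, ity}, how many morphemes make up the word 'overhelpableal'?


Segmenting 'overhelpableal' against the inventory:
  'over' -> prefix (morpheme 1)
  'help' -> root (morpheme 2)
  'able' -> suffix (morpheme 3)
  'al' -> suffix (morpheme 4)
Total morphemes: 4

4


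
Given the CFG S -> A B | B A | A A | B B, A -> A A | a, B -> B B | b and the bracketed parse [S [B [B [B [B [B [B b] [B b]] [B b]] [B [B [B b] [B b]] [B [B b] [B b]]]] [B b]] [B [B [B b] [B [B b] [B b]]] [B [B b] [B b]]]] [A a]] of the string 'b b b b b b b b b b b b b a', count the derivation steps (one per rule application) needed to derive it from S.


Every bracketed nonterminal node [X ...] in the tree is produced by exactly one rule application.
Reading the tree off as a leftmost derivation:
  Step 1: S  =>  B A   (applied S -> B A)
  Step 2: B A  =>  B B A   (applied B -> B B)
  Step 3: B B A  =>  B B B A   (applied B -> B B)
  Step 4: B B B A  =>  B B B B A   (applied B -> B B)
  Step 5: B B B B A  =>  B B B B B A   (applied B -> B B)
  Step 6: B B B B B A  =>  B B B B B B A   (applied B -> B B)
  Step 7: B B B B B B A  =>  b B B B B B A   (applied B -> b)
  Step 8: b B B B B B A  =>  b b B B B B A   (applied B -> b)
  Step 9: b b B B B B A  =>  b b b B B B A   (applied B -> b)
  Step 10: b b b B B B A  =>  b b b B B B B A   (applied B -> B B)
  Step 11: b b b B B B B A  =>  b b b B B B B B A   (applied B -> B B)
  Step 12: b b b B B B B B A  =>  b b b b B B B B A   (applied B -> b)
  Step 13: b b b b B B B B A  =>  b b b b b B B B A   (applied B -> b)
  Step 14: b b b b b B B B A  =>  b b b b b B B B B A   (applied B -> B B)
  Step 15: b b b b b B B B B A  =>  b b b b b b B B B A   (applied B -> b)
  Step 16: b b b b b b B B B A  =>  b b b b b b b B B A   (applied B -> b)
  Step 17: b b b b b b b B B A  =>  b b b b b b b b B A   (applied B -> b)
  Step 18: b b b b b b b b B A  =>  b b b b b b b b B B A   (applied B -> B B)
  Step 19: b b b b b b b b B B A  =>  b b b b b b b b B B B A   (applied B -> B B)
  Step 20: b b b b b b b b B B B A  =>  b b b b b b b b b B B A   (applied B -> b)
  Step 21: b b b b b b b b b B B A  =>  b b b b b b b b b B B B A   (applied B -> B B)
  Step 22: b b b b b b b b b B B B A  =>  b b b b b b b b b b B B A   (applied B -> b)
  Step 23: b b b b b b b b b b B B A  =>  b b b b b b b b b b b B A   (applied B -> b)
  Step 24: b b b b b b b b b b b B A  =>  b b b b b b b b b b b B B A   (applied B -> B B)
  Step 25: b b b b b b b b b b b B B A  =>  b b b b b b b b b b b b B A   (applied B -> b)
  Step 26: b b b b b b b b b b b b B A  =>  b b b b b b b b b b b b b A   (applied B -> b)
  Step 27: b b b b b b b b b b b b b A  =>  b b b b b b b b b b b b b a   (applied A -> a)
Final yield: b b b b b b b b b b b b b a
Total rewrite steps: 27

27


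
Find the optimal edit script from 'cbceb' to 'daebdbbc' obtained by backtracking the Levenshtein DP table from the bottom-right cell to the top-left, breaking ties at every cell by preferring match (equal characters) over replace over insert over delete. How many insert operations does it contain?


Edit distance = 6. Backtracking from cell (5, 8) with preference match > replace > insert > delete,
then listing the resulting alignment 'cbceb' -> 'daebdbbc' left to right:
  Step 1: insert 'd' [insertion #1]
  Step 2: insert 'a' [insertion #2]
  Step 3: replace c->e
  Step 4: keep 'b'
  Step 5: replace c->d
  Step 6: replace e->b
  Step 7: keep 'b'
  Step 8: insert 'c' [insertion #3]
Total insertions: 3

3


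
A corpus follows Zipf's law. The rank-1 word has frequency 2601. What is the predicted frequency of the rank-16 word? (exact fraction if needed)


Zipf's law: freq(rank) = f1 / rank
f1 = 2601, rank = 16
freq = 2601 / 16
GCD(2601, 16) = 1
Simplified: 2601/16

2601/16


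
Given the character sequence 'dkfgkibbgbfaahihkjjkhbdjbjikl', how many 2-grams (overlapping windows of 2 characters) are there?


String 'dkfgkibbgbfaahihkjjkhbdjbjikl' has length L = 29.
Number of overlapping n-grams = L - n + 1
Substituting: 29 - 2 + 1 = 28

28


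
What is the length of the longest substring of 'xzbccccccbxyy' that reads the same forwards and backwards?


Scanning 'xzbccccccbxyy' for palindromic substrings.
Substring at positions 2-9: 'bccccccb'.
Check: reverse('bccccccb') = 'bccccccb' -> palindrome confirmed.
Neighbouring characters ('z' / 'x') break symmetry, so it cannot extend further.
No longer palindromic substring exists; longest length = 8

8


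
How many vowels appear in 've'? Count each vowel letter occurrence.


Scanning each character of 've':
  Position 1: 'v' -> consonant (running count: 0)
  Position 2: 'e' -> vowel (running count: 1)
Total vowels: 1

1


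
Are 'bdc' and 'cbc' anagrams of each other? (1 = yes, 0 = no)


Sort characters of 'bdc': 'bcd'
Sort characters of 'cbc': 'bcc'
Sorted forms differ -> they are NOT anagrams
Result: 0

0


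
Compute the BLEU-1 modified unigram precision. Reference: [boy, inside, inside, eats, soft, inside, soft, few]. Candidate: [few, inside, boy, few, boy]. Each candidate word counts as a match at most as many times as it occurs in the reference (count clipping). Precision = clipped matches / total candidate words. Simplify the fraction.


Reference word counts: {'boy': 1, 'eats': 1, 'few': 1, 'inside': 3, 'soft': 2}
Checking each candidate word (with clipping):
  'few' -> in reference (ref count 1, used 1/1) -> match (matches: 1)
  'inside' -> in reference (ref count 3, used 1/3) -> match (matches: 2)
  'boy' -> in reference (ref count 1, used 1/1) -> match (matches: 3)
  'few' -> ref count 1 already used up (1/1) -> clipped, no match (matches: 3)
  'boy' -> ref count 1 already used up (1/1) -> clipped, no match (matches: 3)
Clipped matches: 3, Candidate length: 5
Precision = 3/5

3/5


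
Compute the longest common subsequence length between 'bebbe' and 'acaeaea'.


DP table for LCS of 'bebbe' and 'acaeaea':
       a  c  a  e  a  e  a
    0  0  0  0  0  0  0  0
  b 0  0  0  0  0  0  0  0
  e 0  0  0  0  1  1  1  1
  b 0  0  0  0  1  1  1  1
  b 0  0  0  0  1  1  1  1
  e 0  0  0  0  1  1  2  2
LCS: 'ee'
LCS length = 2

2


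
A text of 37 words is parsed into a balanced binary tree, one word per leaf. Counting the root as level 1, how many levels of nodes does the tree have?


In a balanced binary tree with n leaves the deepest leaf is ceil(log2(n)) edges below the root,
so counting node levels inclusive of root and leaves gives ceil(log2(n)) + 1 levels.
log2(37) = 5.2095
ceil(5.2095) = 6
levels = 6 + 1 = 7

7


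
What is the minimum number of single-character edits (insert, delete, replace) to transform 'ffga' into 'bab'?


Building DP table for s1='ffga' (len 4) and s2='bab' (len 3):
       b  a  b
    0  1  2  3
  f 1  1  2  3
  f 2  2  2  3
  g 3  3  3  3
  a 4  4  3  4
Edit distance = dp[4][3] = 4

4


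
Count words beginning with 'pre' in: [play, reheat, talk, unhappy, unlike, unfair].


Checking each word for prefix 'pre':
  'play' -> no (count: 0)
  'reheat' -> no (count: 0)
  'talk' -> no (count: 0)
  'unhappy' -> no (count: 0)
  'unlike' -> no (count: 0)
  'unfair' -> no (count: 0)
Total with prefix 'pre': 0

0


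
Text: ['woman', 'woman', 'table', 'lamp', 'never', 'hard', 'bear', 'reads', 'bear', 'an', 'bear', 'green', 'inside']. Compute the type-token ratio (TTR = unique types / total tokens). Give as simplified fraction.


Tokens: 13
Unique types: ('an', 'bear', 'green', 'hard', 'inside', 'lamp', 'never', 'reads', 'table', 'woman') = 10
TTR = 10/13
Already in lowest terms.

10/13


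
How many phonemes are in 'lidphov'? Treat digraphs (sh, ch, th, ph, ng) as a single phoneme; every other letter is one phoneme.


Parsing 'lidphov' greedily, digraphs first:
  'l' -> consonant phoneme (phonemes so far: 1)
  'i' -> vowel phoneme (phonemes so far: 2)
  'd' -> consonant phoneme (phonemes so far: 3)
  'ph' -> digraph (1 consonant phoneme) (phonemes so far: 4)
  'o' -> vowel phoneme (phonemes so far: 5)
  'v' -> consonant phoneme (phonemes so far: 6)
Total phonemes: 6

6


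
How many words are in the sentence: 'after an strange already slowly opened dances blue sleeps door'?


Counting words by splitting on spaces:
  Word 1: 'after'
  Word 2: 'an'
  Word 3: 'strange'
  Word 4: 'already'
  Word 5: 'slowly'
  Word 6: 'opened'
  Word 7: 'dances'
  Word 8: 'blue'
  Word 9: 'sleeps'
  Word 10: 'door'
Total words: 10

10


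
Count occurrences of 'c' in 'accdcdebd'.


Scanning 'accdcdebd' for 'c':
  Position 1: 'c' -> MATCH (count: 1)
  Position 2: 'c' -> MATCH (count: 2)
  Position 4: 'c' -> MATCH (count: 3)
Total occurrences of 'c': 3

3


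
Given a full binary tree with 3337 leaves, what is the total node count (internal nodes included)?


Leaf nodes (terminals): 3337
Internal nodes = n - 1 = 3337 - 1 = 3336
Total = leaves + internal = 3337 + 3336 = 6673

6673


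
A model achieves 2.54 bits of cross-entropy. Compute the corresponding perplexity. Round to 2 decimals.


Perplexity formula: PP = 2^H
H = 2.54
PP = 2^2.54
Decompose: 2^2.54 = 2^2 * 2^0.54
2^2 = 4, 2^0.54 ~ 1.4539725
PP ~ 4 * 1.4539725 = 5.8158900
Rounded to 2 decimals: 5.82

5.82


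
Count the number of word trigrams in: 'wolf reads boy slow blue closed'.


Word trigrams from [6] words:
  Trigram 1: (wolf reads boy)
  Trigram 2: (reads boy slow)
  Trigram 3: (boy slow blue)
  Trigram 4: (slow blue closed)
Total word trigrams: 6 - 2 = 4

4


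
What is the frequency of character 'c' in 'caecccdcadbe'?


Scanning 'caecccdcadbe' for 'c':
  Position 0: 'c' -> MATCH (count: 1)
  Position 3: 'c' -> MATCH (count: 2)
  Position 4: 'c' -> MATCH (count: 3)
  Position 5: 'c' -> MATCH (count: 4)
  Position 7: 'c' -> MATCH (count: 5)
Total occurrences of 'c': 5

5


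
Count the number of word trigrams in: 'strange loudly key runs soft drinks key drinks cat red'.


Word trigrams from [10] words:
  Trigram 1: (strange loudly key)
  Trigram 2: (loudly key runs)
  Trigram 3: (key runs soft)
  Trigram 4: (runs soft drinks)
  Trigram 5: (soft drinks key)
  Trigram 6: (drinks key drinks)
  Trigram 7: (key drinks cat)
  Trigram 8: (drinks cat red)
Total word trigrams: 10 - 2 = 8

8


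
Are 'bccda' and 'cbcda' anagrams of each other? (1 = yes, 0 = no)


Sort characters of 'bccda': 'abccd'
Sort characters of 'cbcda': 'abccd'
Sorted forms match -> they ARE anagrams
Result: 1

1


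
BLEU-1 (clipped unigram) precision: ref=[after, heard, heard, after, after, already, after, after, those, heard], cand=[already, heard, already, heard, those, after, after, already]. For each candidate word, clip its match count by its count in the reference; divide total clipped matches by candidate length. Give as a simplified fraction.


Reference word counts: {'after': 5, 'already': 1, 'heard': 3, 'those': 1}
Checking each candidate word (with clipping):
  'already' -> in reference (ref count 1, used 1/1) -> match (matches: 1)
  'heard' -> in reference (ref count 3, used 1/3) -> match (matches: 2)
  'already' -> ref count 1 already used up (1/1) -> clipped, no match (matches: 2)
  'heard' -> in reference (ref count 3, used 2/3) -> match (matches: 3)
  'those' -> in reference (ref count 1, used 1/1) -> match (matches: 4)
  'after' -> in reference (ref count 5, used 1/5) -> match (matches: 5)
  'after' -> in reference (ref count 5, used 2/5) -> match (matches: 6)
  'already' -> ref count 1 already used up (1/1) -> clipped, no match (matches: 6)
Clipped matches: 6, Candidate length: 8
Precision = 6/8 = 3/4

3/4


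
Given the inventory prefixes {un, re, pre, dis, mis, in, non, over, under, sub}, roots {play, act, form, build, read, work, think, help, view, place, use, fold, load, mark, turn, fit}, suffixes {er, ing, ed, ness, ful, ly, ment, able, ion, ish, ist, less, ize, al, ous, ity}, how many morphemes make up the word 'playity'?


Segmenting 'playity' against the inventory:
  'play' -> root (morpheme 1)
  'ity' -> suffix (morpheme 2)
Total morphemes: 2

2


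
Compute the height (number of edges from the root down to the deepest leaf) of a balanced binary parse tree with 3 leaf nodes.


In a balanced binary tree with n leaves the deepest leaf is ceil(log2(n)) edges below the root.
log2(3) = 1.5850
ceil(1.5850) = 2
height (edges) = 2

2


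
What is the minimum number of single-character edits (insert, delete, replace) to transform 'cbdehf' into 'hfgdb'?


Building DP table for s1='cbdehf' (len 6) and s2='hfgdb' (len 5):
       h  f  g  d  b
    0  1  2  3  4  5
  c 1  1  2  3  4  5
  b 2  2  2  3  4  4
  d 3  3  3  3  3  4
  e 4  4  4  4  4  4
  h 5  4  5  5  5  5
  f 6  5  4  5  6  6
Edit distance = dp[6][5] = 6

6


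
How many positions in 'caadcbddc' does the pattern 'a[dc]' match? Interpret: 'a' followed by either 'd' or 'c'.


Pattern: a[dc] means 'a' followed by either 'd' or 'c'.
Scanning 'caadcbddc' position-by-position:
  Pos 0: window 'ca' -> no
  Pos 1: window 'aa' -> no
  Pos 2: window 'ad' -> MATCH
  Pos 3: window 'dc' -> no
  Pos 4: window 'cb' -> no
  Pos 5: window 'bd' -> no
  Pos 6: window 'dd' -> no
  Pos 7: window 'dc' -> no
  Pos 8: window 'c' -> no
Total matches: 1

1


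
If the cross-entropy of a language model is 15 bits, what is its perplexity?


Perplexity formula: PP = 2^H
H = 15
PP = 2^15
PP = 2^15 = 32768

32768


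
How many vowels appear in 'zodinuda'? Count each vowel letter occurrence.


Scanning each character of 'zodinuda':
  Position 1: 'z' -> consonant (running count: 0)
  Position 2: 'o' -> vowel (running count: 1)
  Position 3: 'd' -> consonant (running count: 1)
  Position 4: 'i' -> vowel (running count: 2)
  Position 5: 'n' -> consonant (running count: 2)
  Position 6: 'u' -> vowel (running count: 3)
  Position 7: 'd' -> consonant (running count: 3)
  Position 8: 'a' -> vowel (running count: 4)
Total vowels: 4

4


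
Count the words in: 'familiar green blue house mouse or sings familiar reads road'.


Counting words by splitting on spaces:
  Word 1: 'familiar'
  Word 2: 'green'
  Word 3: 'blue'
  Word 4: 'house'
  Word 5: 'mouse'
  Word 6: 'or'
  Word 7: 'sings'
  Word 8: 'familiar'
  Word 9: 'reads'
  Word 10: 'road'
Total words: 10

10


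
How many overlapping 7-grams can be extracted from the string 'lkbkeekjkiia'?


String 'lkbkeekjkiia' has length L = 12.
Number of overlapping n-grams = L - n + 1
Substituting: 12 - 7 + 1 = 6

6


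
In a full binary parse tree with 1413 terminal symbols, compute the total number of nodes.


Leaf nodes (terminals): 1413
Internal nodes = n - 1 = 1413 - 1 = 1412
Total = leaves + internal = 1413 + 1412 = 2825

2825


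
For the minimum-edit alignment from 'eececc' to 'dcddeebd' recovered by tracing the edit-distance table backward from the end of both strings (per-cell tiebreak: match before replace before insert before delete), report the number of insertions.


Edit distance = 7. Backtracking from cell (6, 8) with preference match > replace > insert > delete,
then listing the resulting alignment 'eececc' -> 'dcddeebd' left to right:
  Step 1: insert 'd' [insertion #1]
  Step 2: insert 'c' [insertion #2]
  Step 3: replace e->d
  Step 4: replace e->d
  Step 5: replace c->e
  Step 6: keep 'e'
  Step 7: replace c->b
  Step 8: replace c->d
Total insertions: 2

2


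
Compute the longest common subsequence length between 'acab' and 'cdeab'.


DP table for LCS of 'acab' and 'cdeab':
       c  d  e  a  b
    0  0  0  0  0  0
  a 0  0  0  0  1  1
  c 0  1  1  1  1  1
  a 0  1  1  1  2  2
  b 0  1  1  1  2  3
LCS: 'cab'
LCS length = 3

3


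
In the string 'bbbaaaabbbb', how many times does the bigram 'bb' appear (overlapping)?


Scanning 'bbbaaaabbbb' for bigram 'bb':
  Position 0: 'bb' -> MATCH
  Position 1: 'bb' -> MATCH
  Position 2: 'ba' -> no
  Position 3: 'aa' -> no
  Position 4: 'aa' -> no
  Position 5: 'aa' -> no
  Position 6: 'ab' -> no
  Position 7: 'bb' -> MATCH
  Position 8: 'bb' -> MATCH
  Position 9: 'bb' -> MATCH
Total matches: 5

5


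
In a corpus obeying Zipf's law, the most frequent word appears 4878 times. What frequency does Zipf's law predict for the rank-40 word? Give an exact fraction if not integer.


Zipf's law: freq(rank) = f1 / rank
f1 = 4878, rank = 40
freq = 4878 / 40
GCD(4878, 40) = 2
Simplified: 2439/20

2439/20


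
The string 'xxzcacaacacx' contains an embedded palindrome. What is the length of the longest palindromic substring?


Scanning 'xxzcacaacacx' for palindromic substrings.
Substring at positions 3-10: 'cacaacac'.
Check: reverse('cacaacac') = 'cacaacac' -> palindrome confirmed.
Neighbouring characters ('z' / 'x') break symmetry, so it cannot extend further.
No longer palindromic substring exists; longest length = 8

8


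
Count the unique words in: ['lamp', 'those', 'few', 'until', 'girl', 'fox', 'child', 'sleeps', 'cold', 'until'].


Listing all tokens and tracking unique types:
  Token 1: 'lamp' -> NEW (unique so far: 1)
  Token 2: 'those' -> NEW (unique so far: 2)
  Token 3: 'few' -> NEW (unique so far: 3)
  Token 4: 'until' -> NEW (unique so far: 4)
  Token 5: 'girl' -> NEW (unique so far: 5)
  Token 6: 'fox' -> NEW (unique so far: 6)
  Token 7: 'child' -> NEW (unique so far: 7)
  Token 8: 'sleeps' -> NEW (unique so far: 8)
  Token 9: 'cold' -> NEW (unique so far: 9)
  Token 10: 'until' -> duplicate (unique so far: 9)
Unique types: ('child', 'cold', 'few', 'fox', 'girl', 'lamp', 'sleeps', 'those', 'until')
Vocabulary size: 9

9


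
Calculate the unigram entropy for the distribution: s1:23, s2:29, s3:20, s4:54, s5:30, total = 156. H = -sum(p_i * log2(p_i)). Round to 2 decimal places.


Computing entropy H = -sum(p_i * log2(p_i)):
  s1: p = 23/156 = 0.1474, -p*log2(p) = 0.4072
  s2: p = 29/156 = 0.1859, -p*log2(p) = 0.4513
  s3: p = 20/156 = 0.1282, -p*log2(p) = 0.3799
  s4: p = 54/156 = 0.3462, -p*log2(p) = 0.5298
  s5: p = 30/156 = 0.1923, -p*log2(p) = 0.4574
H = sum of terms = 2.2256
Rounded to 2 decimals: 2.23

2.23


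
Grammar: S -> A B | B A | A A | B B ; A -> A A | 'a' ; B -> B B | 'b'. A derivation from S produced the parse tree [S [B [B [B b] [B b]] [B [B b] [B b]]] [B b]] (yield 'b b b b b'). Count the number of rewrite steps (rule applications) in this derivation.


Every bracketed nonterminal node [X ...] in the tree is produced by exactly one rule application.
Reading the tree off as a leftmost derivation:
  Step 1: S  =>  B B   (applied S -> B B)
  Step 2: B B  =>  B B B   (applied B -> B B)
  Step 3: B B B  =>  B B B B   (applied B -> B B)
  Step 4: B B B B  =>  b B B B   (applied B -> b)
  Step 5: b B B B  =>  b b B B   (applied B -> b)
  Step 6: b b B B  =>  b b B B B   (applied B -> B B)
  Step 7: b b B B B  =>  b b b B B   (applied B -> b)
  Step 8: b b b B B  =>  b b b b B   (applied B -> b)
  Step 9: b b b b B  =>  b b b b b   (applied B -> b)
Final yield: b b b b b
Total rewrite steps: 9

9


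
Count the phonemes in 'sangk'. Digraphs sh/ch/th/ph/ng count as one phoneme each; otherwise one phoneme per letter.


Parsing 'sangk' greedily, digraphs first:
  's' -> consonant phoneme (phonemes so far: 1)
  'a' -> vowel phoneme (phonemes so far: 2)
  'ng' -> digraph (1 consonant phoneme) (phonemes so far: 3)
  'k' -> consonant phoneme (phonemes so far: 4)
Total phonemes: 4

4


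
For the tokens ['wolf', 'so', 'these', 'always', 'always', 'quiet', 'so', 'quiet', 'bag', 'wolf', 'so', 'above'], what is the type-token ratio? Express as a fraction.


Tokens: 12
Unique types: ('above', 'always', 'bag', 'quiet', 'so', 'these', 'wolf') = 7
TTR = 7/12
Already in lowest terms.

7/12


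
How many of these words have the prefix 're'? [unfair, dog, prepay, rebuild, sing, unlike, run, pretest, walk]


Checking each word for prefix 're':
  'unfair' -> no (count: 0)
  'dog' -> no (count: 0)
  'prepay' -> no (count: 0)
  'rebuild' -> YES, starts with 're' (count: 1)
  'sing' -> no (count: 1)
  'unlike' -> no (count: 1)
  'run' -> no (count: 1)
  'pretest' -> no (count: 1)
  'walk' -> no (count: 1)
Total with prefix 're': 1

1


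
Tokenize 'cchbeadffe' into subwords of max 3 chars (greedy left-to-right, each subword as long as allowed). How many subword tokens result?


'cchbeadffe' has 10 characters.
Chunking with max size 3:
  Chunk 1: 'cch' (positions 0-2)
  Chunk 2: 'bea' (positions 3-5)
  Chunk 3: 'dff' (positions 6-8)
  Chunk 4: 'e' (positions 9-9)
Total chunks: ceil(10 / 3) = 4

4


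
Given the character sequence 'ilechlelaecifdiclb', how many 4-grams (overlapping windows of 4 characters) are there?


String 'ilechlelaecifdiclb' has length L = 18.
Number of overlapping n-grams = L - n + 1
Substituting: 18 - 4 + 1 = 15

15


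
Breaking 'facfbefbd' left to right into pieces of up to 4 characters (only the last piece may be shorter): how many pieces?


'facfbefbd' has 9 characters.
Chunking with max size 4:
  Chunk 1: 'facf' (positions 0-3)
  Chunk 2: 'befb' (positions 4-7)
  Chunk 3: 'd' (positions 8-8)
Total chunks: ceil(9 / 4) = 3

3


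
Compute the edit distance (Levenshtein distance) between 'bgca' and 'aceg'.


Building DP table for s1='bgca' (len 4) and s2='aceg' (len 4):
       a  c  e  g
    0  1  2  3  4
  b 1  1  2  3  4
  g 2  2  2  3  3
  c 3  3  2  3  4
  a 4  3  3  3  4
Edit distance = dp[4][4] = 4

4


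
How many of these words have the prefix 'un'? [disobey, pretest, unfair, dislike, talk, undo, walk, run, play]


Checking each word for prefix 'un':
  'disobey' -> no (count: 0)
  'pretest' -> no (count: 0)
  'unfair' -> YES, starts with 'un' (count: 1)
  'dislike' -> no (count: 1)
  'talk' -> no (count: 1)
  'undo' -> YES, starts with 'un' (count: 2)
  'walk' -> no (count: 2)
  'run' -> no (count: 2)
  'play' -> no (count: 2)
Total with prefix 'un': 2

2


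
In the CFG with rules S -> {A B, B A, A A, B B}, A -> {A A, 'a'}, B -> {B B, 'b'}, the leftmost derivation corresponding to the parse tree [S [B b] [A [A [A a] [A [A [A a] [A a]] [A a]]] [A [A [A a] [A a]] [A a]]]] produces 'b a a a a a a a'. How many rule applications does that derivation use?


Every bracketed nonterminal node [X ...] in the tree is produced by exactly one rule application.
Reading the tree off as a leftmost derivation:
  Step 1: S  =>  B A   (applied S -> B A)
  Step 2: B A  =>  b A   (applied B -> b)
  Step 3: b A  =>  b A A   (applied A -> A A)
  Step 4: b A A  =>  b A A A   (applied A -> A A)
  Step 5: b A A A  =>  b a A A   (applied A -> a)
  Step 6: b a A A  =>  b a A A A   (applied A -> A A)
  Step 7: b a A A A  =>  b a A A A A   (applied A -> A A)
  Step 8: b a A A A A  =>  b a a A A A   (applied A -> a)
  Step 9: b a a A A A  =>  b a a a A A   (applied A -> a)
  Step 10: b a a a A A  =>  b a a a a A   (applied A -> a)
  Step 11: b a a a a A  =>  b a a a a A A   (applied A -> A A)
  Step 12: b a a a a A A  =>  b a a a a A A A   (applied A -> A A)
  Step 13: b a a a a A A A  =>  b a a a a a A A   (applied A -> a)
  Step 14: b a a a a a A A  =>  b a a a a a a A   (applied A -> a)
  Step 15: b a a a a a a A  =>  b a a a a a a a   (applied A -> a)
Final yield: b a a a a a a a
Total rewrite steps: 15

15


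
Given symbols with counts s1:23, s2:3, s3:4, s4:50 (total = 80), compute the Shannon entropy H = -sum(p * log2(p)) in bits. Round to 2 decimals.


Computing entropy H = -sum(p_i * log2(p_i)):
  s1: p = 23/80 = 0.2875, -p*log2(p) = 0.5170
  s2: p = 3/80 = 0.0375, -p*log2(p) = 0.1776
  s3: p = 4/80 = 0.0500, -p*log2(p) = 0.2161
  s4: p = 50/80 = 0.6250, -p*log2(p) = 0.4238
H = sum of terms = 1.3345
Rounded to 2 decimals: 1.33

1.33


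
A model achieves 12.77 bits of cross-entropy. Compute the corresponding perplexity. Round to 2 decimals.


Perplexity formula: PP = 2^H
H = 12.77
PP = 2^12.77
Decompose: 2^12.77 = 2^12 * 2^0.77
2^12 = 4096, 2^0.77 ~ 1.7052698
PP ~ 4096 * 1.7052698 = 6984.7851008
Rounded to 2 decimals: 6984.79

6984.79


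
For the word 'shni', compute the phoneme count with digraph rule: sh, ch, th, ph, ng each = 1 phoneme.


Parsing 'shni' greedily, digraphs first:
  'sh' -> digraph (1 consonant phoneme) (phonemes so far: 1)
  'n' -> consonant phoneme (phonemes so far: 2)
  'i' -> vowel phoneme (phonemes so far: 3)
Total phonemes: 3

3


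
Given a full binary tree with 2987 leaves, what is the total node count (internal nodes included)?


Leaf nodes (terminals): 2987
Internal nodes = n - 1 = 2987 - 1 = 2986
Total = leaves + internal = 2987 + 2986 = 5973

5973


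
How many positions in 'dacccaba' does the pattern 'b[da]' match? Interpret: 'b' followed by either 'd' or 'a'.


Pattern: b[da] means 'b' followed by either 'd' or 'a'.
Scanning 'dacccaba' position-by-position:
  Pos 0: window 'da' -> no
  Pos 1: window 'ac' -> no
  Pos 2: window 'cc' -> no
  Pos 3: window 'cc' -> no
  Pos 4: window 'ca' -> no
  Pos 5: window 'ab' -> no
  Pos 6: window 'ba' -> MATCH
  Pos 7: window 'a' -> no
Total matches: 1

1


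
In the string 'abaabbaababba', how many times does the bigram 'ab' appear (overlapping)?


Scanning 'abaabbaababba' for bigram 'ab':
  Position 0: 'ab' -> MATCH
  Position 1: 'ba' -> no
  Position 2: 'aa' -> no
  Position 3: 'ab' -> MATCH
  Position 4: 'bb' -> no
  Position 5: 'ba' -> no
  Position 6: 'aa' -> no
  Position 7: 'ab' -> MATCH
  Position 8: 'ba' -> no
  Position 9: 'ab' -> MATCH
  Position 10: 'bb' -> no
  Position 11: 'ba' -> no
Total matches: 4

4


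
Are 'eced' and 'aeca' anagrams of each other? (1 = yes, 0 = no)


Sort characters of 'eced': 'cdee'
Sort characters of 'aeca': 'aace'
Sorted forms differ -> they are NOT anagrams
Result: 0

0


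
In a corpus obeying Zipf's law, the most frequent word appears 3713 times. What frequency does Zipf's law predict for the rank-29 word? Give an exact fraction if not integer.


Zipf's law: freq(rank) = f1 / rank
f1 = 3713, rank = 29
freq = 3713 / 29
GCD(3713, 29) = 1
Simplified: 3713/29

3713/29


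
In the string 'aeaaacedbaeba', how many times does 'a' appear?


Scanning 'aeaaacedbaeba' for 'a':
  Position 0: 'a' -> MATCH (count: 1)
  Position 2: 'a' -> MATCH (count: 2)
  Position 3: 'a' -> MATCH (count: 3)
  Position 4: 'a' -> MATCH (count: 4)
  Position 9: 'a' -> MATCH (count: 5)
  Position 12: 'a' -> MATCH (count: 6)
Total occurrences of 'a': 6

6


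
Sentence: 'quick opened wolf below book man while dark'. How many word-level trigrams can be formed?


Word trigrams from [8] words:
  Trigram 1: (quick opened wolf)
  Trigram 2: (opened wolf below)
  Trigram 3: (wolf below book)
  Trigram 4: (below book man)
  Trigram 5: (book man while)
  Trigram 6: (man while dark)
Total word trigrams: 8 - 2 = 6

6


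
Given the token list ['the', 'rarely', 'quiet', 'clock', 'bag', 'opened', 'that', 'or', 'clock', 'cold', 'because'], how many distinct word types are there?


Listing all tokens and tracking unique types:
  Token 1: 'the' -> NEW (unique so far: 1)
  Token 2: 'rarely' -> NEW (unique so far: 2)
  Token 3: 'quiet' -> NEW (unique so far: 3)
  Token 4: 'clock' -> NEW (unique so far: 4)
  Token 5: 'bag' -> NEW (unique so far: 5)
  Token 6: 'opened' -> NEW (unique so far: 6)
  Token 7: 'that' -> NEW (unique so far: 7)
  Token 8: 'or' -> NEW (unique so far: 8)
  Token 9: 'clock' -> duplicate (unique so far: 8)
  Token 10: 'cold' -> NEW (unique so far: 9)
  Token 11: 'because' -> NEW (unique so far: 10)
Unique types: ('bag', 'because', 'clock', 'cold', 'opened', 'or', 'quiet', 'rarely', 'that', 'the')
Vocabulary size: 10

10


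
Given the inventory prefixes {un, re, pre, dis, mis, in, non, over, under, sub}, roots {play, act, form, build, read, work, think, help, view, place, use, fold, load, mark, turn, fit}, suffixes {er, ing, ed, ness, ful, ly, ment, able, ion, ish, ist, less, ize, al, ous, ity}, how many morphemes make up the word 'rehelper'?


Segmenting 'rehelper' against the inventory:
  're' -> prefix (morpheme 1)
  'help' -> root (morpheme 2)
  'er' -> suffix (morpheme 3)
Total morphemes: 3

3


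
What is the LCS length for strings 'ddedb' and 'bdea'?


DP table for LCS of 'ddedb' and 'bdea':
       b  d  e  a
    0  0  0  0  0
  d 0  0  1  1  1
  d 0  0  1  1  1
  e 0  0  1  2  2
  d 0  0  1  2  2
  b 0  1  1  2  2
LCS: 'de'
LCS length = 2

2


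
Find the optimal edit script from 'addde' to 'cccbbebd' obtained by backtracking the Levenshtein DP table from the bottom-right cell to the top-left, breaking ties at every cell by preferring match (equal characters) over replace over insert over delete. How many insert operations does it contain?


Edit distance = 7. Backtracking from cell (5, 8) with preference match > replace > insert > delete,
then listing the resulting alignment 'addde' -> 'cccbbebd' left to right:
  Step 1: insert 'c' [insertion #1]
  Step 2: replace a->c
  Step 3: replace d->c
  Step 4: replace d->b
  Step 5: replace d->b
  Step 6: keep 'e'
  Step 7: insert 'b' [insertion #2]
  Step 8: insert 'd' [insertion #3]
Total insertions: 3

3


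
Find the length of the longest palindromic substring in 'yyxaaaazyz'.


Scanning 'yyxaaaazyz' for palindromic substrings.
Substring at positions 3-6: 'aaaa'.
Check: reverse('aaaa') = 'aaaa' -> palindrome confirmed.
Neighbouring characters ('x' / 'z') break symmetry, so it cannot extend further.
No longer palindromic substring exists; longest length = 4

4


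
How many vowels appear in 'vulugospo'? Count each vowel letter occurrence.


Scanning each character of 'vulugospo':
  Position 1: 'v' -> consonant (running count: 0)
  Position 2: 'u' -> vowel (running count: 1)
  Position 3: 'l' -> consonant (running count: 1)
  Position 4: 'u' -> vowel (running count: 2)
  Position 5: 'g' -> consonant (running count: 2)
  Position 6: 'o' -> vowel (running count: 3)
  Position 7: 's' -> consonant (running count: 3)
  Position 8: 'p' -> consonant (running count: 3)
  Position 9: 'o' -> vowel (running count: 4)
Total vowels: 4

4


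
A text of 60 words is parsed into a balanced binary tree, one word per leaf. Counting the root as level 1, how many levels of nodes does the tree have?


In a balanced binary tree with n leaves the deepest leaf is ceil(log2(n)) edges below the root,
so counting node levels inclusive of root and leaves gives ceil(log2(n)) + 1 levels.
log2(60) = 5.9069
ceil(5.9069) = 6
levels = 6 + 1 = 7

7


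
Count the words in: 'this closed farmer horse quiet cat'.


Counting words by splitting on spaces:
  Word 1: 'this'
  Word 2: 'closed'
  Word 3: 'farmer'
  Word 4: 'horse'
  Word 5: 'quiet'
  Word 6: 'cat'
Total words: 6

6


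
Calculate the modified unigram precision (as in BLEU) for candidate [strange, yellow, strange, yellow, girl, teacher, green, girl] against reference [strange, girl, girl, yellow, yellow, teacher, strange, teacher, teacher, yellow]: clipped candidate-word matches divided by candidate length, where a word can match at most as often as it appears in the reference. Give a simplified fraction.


Reference word counts: {'girl': 2, 'strange': 2, 'teacher': 3, 'yellow': 3}
Checking each candidate word (with clipping):
  'strange' -> in reference (ref count 2, used 1/2) -> match (matches: 1)
  'yellow' -> in reference (ref count 3, used 1/3) -> match (matches: 2)
  'strange' -> in reference (ref count 2, used 2/2) -> match (matches: 3)
  'yellow' -> in reference (ref count 3, used 2/3) -> match (matches: 4)
  'girl' -> in reference (ref count 2, used 1/2) -> match (matches: 5)
  'teacher' -> in reference (ref count 3, used 1/3) -> match (matches: 6)
  'green' -> not in reference -> no match (matches: 6)
  'girl' -> in reference (ref count 2, used 2/2) -> match (matches: 7)
Clipped matches: 7, Candidate length: 8
Precision = 7/8

7/8


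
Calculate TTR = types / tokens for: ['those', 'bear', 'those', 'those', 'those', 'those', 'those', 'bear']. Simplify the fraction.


Tokens: 8
Unique types: ('bear', 'those') = 2
TTR = 2/8
Simplify: divide both by 2 -> 1/4
TTR = 1/4

1/4


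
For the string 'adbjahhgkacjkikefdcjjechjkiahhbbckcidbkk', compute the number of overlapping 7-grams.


String 'adbjahhgkacjkikefdcjjechjkiahhbbckcidbkk' has length L = 40.
Number of overlapping n-grams = L - n + 1
Substituting: 40 - 7 + 1 = 34

34


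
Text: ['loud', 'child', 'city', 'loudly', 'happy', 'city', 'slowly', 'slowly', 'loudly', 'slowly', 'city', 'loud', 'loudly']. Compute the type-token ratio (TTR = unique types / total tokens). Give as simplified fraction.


Tokens: 13
Unique types: ('child', 'city', 'happy', 'loud', 'loudly', 'slowly') = 6
TTR = 6/13
Already in lowest terms.

6/13


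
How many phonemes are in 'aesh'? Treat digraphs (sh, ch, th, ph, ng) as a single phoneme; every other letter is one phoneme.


Parsing 'aesh' greedily, digraphs first:
  'a' -> vowel phoneme (phonemes so far: 1)
  'e' -> vowel phoneme (phonemes so far: 2)
  'sh' -> digraph (1 consonant phoneme) (phonemes so far: 3)
Total phonemes: 3

3


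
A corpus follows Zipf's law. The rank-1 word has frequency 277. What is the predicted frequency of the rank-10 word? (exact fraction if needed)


Zipf's law: freq(rank) = f1 / rank
f1 = 277, rank = 10
freq = 277 / 10
GCD(277, 10) = 1
Simplified: 277/10

277/10


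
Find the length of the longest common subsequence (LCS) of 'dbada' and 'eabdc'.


DP table for LCS of 'dbada' and 'eabdc':
       e  a  b  d  c
    0  0  0  0  0  0
  d 0  0  0  0  1  1
  b 0  0  0  1  1  1
  a 0  0  1  1  1  1
  d 0  0  1  1  2  2
  a 0  0  1  1  2  2
LCS: 'bd'
LCS length = 2

2


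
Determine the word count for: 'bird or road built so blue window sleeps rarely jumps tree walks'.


Counting words by splitting on spaces:
  Word 1: 'bird'
  Word 2: 'or'
  Word 3: 'road'
  Word 4: 'built'
  Word 5: 'so'
  Word 6: 'blue'
  Word 7: 'window'
  Word 8: 'sleeps'
  Word 9: 'rarely'
  Word 10: 'jumps'
  Word 11: 'tree'
  Word 12: 'walks'
Total words: 12

12


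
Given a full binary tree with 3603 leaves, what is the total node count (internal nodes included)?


Leaf nodes (terminals): 3603
Internal nodes = n - 1 = 3603 - 1 = 3602
Total = leaves + internal = 3603 + 3602 = 7205

7205


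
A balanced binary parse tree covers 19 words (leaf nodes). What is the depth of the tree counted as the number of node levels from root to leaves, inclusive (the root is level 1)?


In a balanced binary tree with n leaves the deepest leaf is ceil(log2(n)) edges below the root,
so counting node levels inclusive of root and leaves gives ceil(log2(n)) + 1 levels.
log2(19) = 4.2479
ceil(4.2479) = 5
levels = 5 + 1 = 6

6


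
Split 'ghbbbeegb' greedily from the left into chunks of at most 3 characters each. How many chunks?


'ghbbbeegb' has 9 characters.
Chunking with max size 3:
  Chunk 1: 'ghb' (positions 0-2)
  Chunk 2: 'bbe' (positions 3-5)
  Chunk 3: 'egb' (positions 6-8)
Total chunks: ceil(9 / 3) = 3

3


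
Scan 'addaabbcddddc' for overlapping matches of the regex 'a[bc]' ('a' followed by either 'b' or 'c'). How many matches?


Pattern: a[bc] means 'a' followed by either 'b' or 'c'.
Scanning 'addaabbcddddc' position-by-position:
  Pos 0: window 'ad' -> no
  Pos 1: window 'dd' -> no
  Pos 2: window 'da' -> no
  Pos 3: window 'aa' -> no
  Pos 4: window 'ab' -> MATCH
  Pos 5: window 'bb' -> no
  Pos 6: window 'bc' -> no
  Pos 7: window 'cd' -> no
  Pos 8: window 'dd' -> no
  Pos 9: window 'dd' -> no
  Pos 10: window 'dd' -> no
  Pos 11: window 'dc' -> no
  Pos 12: window 'c' -> no
Total matches: 1

1


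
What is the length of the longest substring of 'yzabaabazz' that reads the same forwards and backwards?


Scanning 'yzabaabazz' for palindromic substrings.
Substring at positions 1-8: 'zabaabaz'.
Check: reverse('zabaabaz') = 'zabaabaz' -> palindrome confirmed.
Neighbouring characters ('y' / 'z') break symmetry, so it cannot extend further.
No longer palindromic substring exists; longest length = 8

8
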